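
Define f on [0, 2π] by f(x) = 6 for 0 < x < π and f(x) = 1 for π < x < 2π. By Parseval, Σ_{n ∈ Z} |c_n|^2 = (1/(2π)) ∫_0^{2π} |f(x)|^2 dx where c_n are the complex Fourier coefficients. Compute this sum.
Σ |c_n|^2 = 37/2

Parseval equates the L^2 energy of f (normalised by 1/(2π)) with the ℓ^2 sum of its Fourier coefficients: (1/(2π)) ∫_0^{2π} |f|^2 = Σ |c_n|^2.
Compute the left side: (1/(2π)) [∫_0^π 6^2 dx + ∫_π^{2π} 1^2 dx] = (1/(2π)) · (36π + 1π) = (36 + 1)/2 = 37/2.
So Σ_{n ∈ Z} |c_n|^2 = 37/2.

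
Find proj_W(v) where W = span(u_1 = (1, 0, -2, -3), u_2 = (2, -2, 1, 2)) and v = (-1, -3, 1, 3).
proj_W(v) = (37/73, -82/73, 131/73, 217/73)

Set up U = [u_1 | ... | u_2] ∈ R^(4×2). The projector onto W = col(U) is P = U (U^T U)^(-1) U^T.
Compute U^T U =
  [14, -6]
  [-6, 13],
and U^T v = (-12, 11).
Solve U^T U · c = U^T v for the coefficients: c = (-45/73, 41/73). The projection is proj_W(v) = U c.
Check: (v - proj_W(v)) · u_1 = 0  (should be 0).
Check: (v - proj_W(v)) · u_2 = 0  (should be 0).
Result: proj_W(v) = (37/73, -82/73, 131/73, 217/73).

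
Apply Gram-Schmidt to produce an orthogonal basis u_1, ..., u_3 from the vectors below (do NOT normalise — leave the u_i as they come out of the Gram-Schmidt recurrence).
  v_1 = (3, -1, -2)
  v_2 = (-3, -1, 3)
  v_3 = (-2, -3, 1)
Orthogonal basis:
  u_1 = (3, -1, -2)
  u_2 = (0, -2, 1)
  u_3 = (-13/14, -39/70, -39/35)

Apply the Gram-Schmidt recurrence
  u_1 = v_1
  u_i = v_i − Σ_{j<i} ((v_i · u_j) / (u_j · u_j)) · u_j.

Step by step this gives:
  u_1 = (3, -1, -2)
  u_2 = (0, -2, 1)
  u_3 = (-13/14, -39/70, -39/35)

Orthogonality check:
  u_2 · u_1 = 0 (should be 0)
  u_3 · u_1 = 0 (should be 0)
  u_3 · u_2 = 0 (should be 0)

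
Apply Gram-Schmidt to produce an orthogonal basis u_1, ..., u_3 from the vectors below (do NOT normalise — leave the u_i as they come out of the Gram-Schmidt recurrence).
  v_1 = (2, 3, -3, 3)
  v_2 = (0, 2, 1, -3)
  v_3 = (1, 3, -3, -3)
Orthogonal basis:
  u_1 = (2, 3, -3, 3)
  u_2 = (12/31, 80/31, 13/31, -75/31)
  u_3 = (-27/199, -180/199, -477/199, -279/199)

Apply the Gram-Schmidt recurrence
  u_1 = v_1
  u_i = v_i − Σ_{j<i} ((v_i · u_j) / (u_j · u_j)) · u_j.

Step by step this gives:
  u_1 = (2, 3, -3, 3)
  u_2 = (12/31, 80/31, 13/31, -75/31)
  u_3 = (-27/199, -180/199, -477/199, -279/199)

Orthogonality check:
  u_2 · u_1 = 0 (should be 0)
  u_3 · u_1 = 0 (should be 0)
  u_3 · u_2 = 0 (should be 0)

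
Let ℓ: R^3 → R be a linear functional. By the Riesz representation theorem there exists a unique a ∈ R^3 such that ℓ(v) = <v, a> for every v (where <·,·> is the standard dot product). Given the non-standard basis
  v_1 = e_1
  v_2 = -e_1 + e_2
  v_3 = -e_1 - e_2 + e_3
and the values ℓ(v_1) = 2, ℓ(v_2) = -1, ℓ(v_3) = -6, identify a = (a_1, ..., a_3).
a = (2, 1, -3)

Write a = (a_1, ..., a_3) in the standard basis. For each basis vector v_i, ℓ(v_i) = <v_i, a> is a linear equation in the a_j's. Collect the n equations into a matrix system V a = ℓ, where row i of V is v_i (expressed in the standard basis). Since V is invertible (lower-triangular with 1s on the diagonal, up to permutation), solve by back-substitution:
  V =
[[1, 0, 0],
 [-1, 1, 0],
 [-1, -1, 1]]
  V a = (2, -1, -6)
Solving gives a = (2, 1, -3).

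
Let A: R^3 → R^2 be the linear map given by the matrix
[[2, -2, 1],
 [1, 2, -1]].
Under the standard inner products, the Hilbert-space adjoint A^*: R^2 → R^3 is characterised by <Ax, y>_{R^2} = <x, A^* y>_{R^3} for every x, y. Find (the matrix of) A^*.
A^* = A^T =
[[2, 1],
 [-2, 2],
 [1, -1]]

For real matrices with standard dot products, the defining identity <Ax, y> = <x, A^* y> gives (Ax)^T y = x^T (A^*) y, i.e. x^T A^T y = x^T (A^*) y. Since this holds for all x, y, we must have A^* = A^T. Therefore
A^* =
[[2, 1],
 [-2, 2],
 [1, -1]].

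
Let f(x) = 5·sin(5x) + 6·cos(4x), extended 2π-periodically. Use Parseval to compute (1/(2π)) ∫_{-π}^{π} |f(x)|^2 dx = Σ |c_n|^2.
Σ |c_n|^2 = 61/2

Expand |f|^2 and use orthogonality of {sin(nx), cos(mx)} on [-π, π]:
  ∫_{-π}^{π} sin(nx)^2 dx = π, ∫ cos(mx)^2 dx = π, and cross terms integrate to 0.
So ∫_{-π}^{π} f(x)^2 dx = 5^2 · π + 6^2 · π = (25 + 36)π.
Divide by 2π: (25 + 36)/2 = 61/2.
By Parseval, this equals Σ |c_n|^2.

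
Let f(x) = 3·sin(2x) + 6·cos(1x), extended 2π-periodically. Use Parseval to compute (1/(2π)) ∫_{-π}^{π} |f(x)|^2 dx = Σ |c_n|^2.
Σ |c_n|^2 = 45/2

Expand |f|^2 and use orthogonality of {sin(nx), cos(mx)} on [-π, π]:
  ∫_{-π}^{π} sin(nx)^2 dx = π, ∫ cos(mx)^2 dx = π, and cross terms integrate to 0.
So ∫_{-π}^{π} f(x)^2 dx = 3^2 · π + 6^2 · π = (9 + 36)π.
Divide by 2π: (9 + 36)/2 = 45/2.
By Parseval, this equals Σ |c_n|^2.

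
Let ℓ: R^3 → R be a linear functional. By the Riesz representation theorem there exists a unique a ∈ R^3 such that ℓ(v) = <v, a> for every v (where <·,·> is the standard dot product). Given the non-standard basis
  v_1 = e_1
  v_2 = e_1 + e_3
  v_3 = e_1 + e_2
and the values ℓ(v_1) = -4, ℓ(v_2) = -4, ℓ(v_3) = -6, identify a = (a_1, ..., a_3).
a = (-4, -2, 0)

Write a = (a_1, ..., a_3) in the standard basis. For each basis vector v_i, ℓ(v_i) = <v_i, a> is a linear equation in the a_j's. Collect the n equations into a matrix system V a = ℓ, where row i of V is v_i (expressed in the standard basis). Since V is invertible (lower-triangular with 1s on the diagonal, up to permutation), solve by back-substitution:
  V =
[[1, 0, 0],
 [1, 0, 1],
 [1, 1, 0]]
  V a = (-4, -4, -6)
Solving gives a = (-4, -2, 0).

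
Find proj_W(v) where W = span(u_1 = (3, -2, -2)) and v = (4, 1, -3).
proj_W(v) = (48/17, -32/17, -32/17)

Set up U = [u_1 | ... | u_1] ∈ R^(3×1). The projector onto W = col(U) is P = U (U^T U)^(-1) U^T.
Compute U^T U =
  [17],
and U^T v = (16).
Solve U^T U · c = U^T v for the coefficients: c = (16/17). The projection is proj_W(v) = U c.
Check: (v - proj_W(v)) · u_1 = 0  (should be 0).
Result: proj_W(v) = (48/17, -32/17, -32/17).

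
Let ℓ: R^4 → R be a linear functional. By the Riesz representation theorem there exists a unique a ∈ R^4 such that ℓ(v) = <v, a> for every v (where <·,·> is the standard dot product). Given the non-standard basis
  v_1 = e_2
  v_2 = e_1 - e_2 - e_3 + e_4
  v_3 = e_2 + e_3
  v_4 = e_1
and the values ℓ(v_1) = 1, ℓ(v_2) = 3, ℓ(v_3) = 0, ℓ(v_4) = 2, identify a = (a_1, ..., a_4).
a = (2, 1, -1, 1)

Write a = (a_1, ..., a_4) in the standard basis. For each basis vector v_i, ℓ(v_i) = <v_i, a> is a linear equation in the a_j's. Collect the n equations into a matrix system V a = ℓ, where row i of V is v_i (expressed in the standard basis). Since V is invertible (lower-triangular with 1s on the diagonal, up to permutation), solve by back-substitution:
  V =
[[0, 1, 0, 0],
 [1, -1, -1, 1],
 [0, 1, 1, 0],
 [1, 0, 0, 0]]
  V a = (1, 3, 0, 2)
Solving gives a = (2, 1, -1, 1).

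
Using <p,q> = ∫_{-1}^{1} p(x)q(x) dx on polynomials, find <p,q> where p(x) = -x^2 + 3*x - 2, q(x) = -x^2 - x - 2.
<p,q> = 136/15

Expand the product: p(x)·q(x) = x^4 - 2*x^3 + x^2 - 4*x + 4.
∫_{-1}^{1} of each monomial x^k gives [2/(k+1) if k even, 0 if k odd]. Integrating term-by-term (or equivalently evaluating the antiderivative F(x) = x^5/5 - x^4/2 + x^3/3 - 2*x^2 + 4*x at the endpoints):
  F(1) − F(−1) = 61/30 − (-211/30) = 136/15.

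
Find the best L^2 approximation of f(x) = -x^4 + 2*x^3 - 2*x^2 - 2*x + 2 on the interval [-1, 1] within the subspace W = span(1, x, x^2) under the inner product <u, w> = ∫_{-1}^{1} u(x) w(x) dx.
g(x) = -20*x^2/7 - 4*x/5 + 73/35

The best approximation g ∈ W is the orthogonal projection of f onto W. Writing g = a_0 + a_1 x + a_2 x^2, the coefficients solve the normal equations G · a = b where
  G_{ij} = <φ_i, φ_j> and b_i = <f, φ_i>, with φ_0 = 1, φ_1 = x, φ_2 = x^2.
G =
  [2, 0, 2/3]
  [0, 2/3, 0]
  [2/3, 0, 2/5],
b = (34/15, -8/15, 26/105).
Solving gives a_0 = 73/35, a_1 = -4/5, a_2 = -20/7, so
  g(x) = -20*x^2/7 - 4*x/5 + 73/35.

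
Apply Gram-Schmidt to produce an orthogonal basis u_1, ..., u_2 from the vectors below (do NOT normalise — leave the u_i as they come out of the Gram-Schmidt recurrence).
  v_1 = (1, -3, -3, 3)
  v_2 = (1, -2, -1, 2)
Orthogonal basis:
  u_1 = (1, -3, -3, 3)
  u_2 = (3/7, -2/7, 5/7, 2/7)

Apply the Gram-Schmidt recurrence
  u_1 = v_1
  u_i = v_i − Σ_{j<i} ((v_i · u_j) / (u_j · u_j)) · u_j.

Step by step this gives:
  u_1 = (1, -3, -3, 3)
  u_2 = (3/7, -2/7, 5/7, 2/7)

Orthogonality check:
  u_2 · u_1 = 0 (should be 0)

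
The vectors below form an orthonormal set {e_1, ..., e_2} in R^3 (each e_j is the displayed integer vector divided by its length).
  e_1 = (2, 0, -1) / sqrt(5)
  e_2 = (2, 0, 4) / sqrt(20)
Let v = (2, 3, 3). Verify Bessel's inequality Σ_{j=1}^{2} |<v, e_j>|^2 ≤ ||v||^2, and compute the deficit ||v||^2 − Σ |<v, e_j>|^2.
Σ |<v, e_j>|^2 = 13; ||v||^2 = 22; deficit = 9

Write each e_j = u_j / sqrt(<u_j, u_j>) where u_j is the displayed integer vector. Then <v, e_j> = <v, u_j> / sqrt(<u_j, u_j>), so |<v, e_j>|^2 = <v, u_j>^2 / <u_j, u_j>.
Coefficients: <v, e_1> = 1/sqrt(5), <v, e_2> = 16/sqrt(20).
Square and sum: Σ |<v, e_j>|^2 = 13.
Compute ||v||^2 = v·v = 22.
Deficit = 22 − 13 = 9 ≥ 0, confirming Bessel's inequality. (The deficit equals ||v − Σ <v,e_j> e_j||^2, the squared distance from v to span{e_j}.)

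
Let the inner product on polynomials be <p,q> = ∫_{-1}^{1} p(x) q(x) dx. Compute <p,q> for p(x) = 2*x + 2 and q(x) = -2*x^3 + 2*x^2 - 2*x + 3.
<p,q> = 52/5

Expand the product: p(x)·q(x) = -4*x^4 + 2*x + 6.
∫_{-1}^{1} of each monomial x^k gives [2/(k+1) if k even, 0 if k odd]. Integrating term-by-term (or equivalently evaluating the antiderivative F(x) = -4*x^5/5 + x^2 + 6*x at the endpoints):
  F(1) − F(−1) = 31/5 − (-21/5) = 52/5.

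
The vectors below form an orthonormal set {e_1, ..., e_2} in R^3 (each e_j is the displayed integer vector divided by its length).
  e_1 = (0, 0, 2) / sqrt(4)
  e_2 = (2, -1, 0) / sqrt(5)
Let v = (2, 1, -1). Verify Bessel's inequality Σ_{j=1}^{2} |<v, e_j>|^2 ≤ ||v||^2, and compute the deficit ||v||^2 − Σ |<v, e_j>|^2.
Σ |<v, e_j>|^2 = 14/5; ||v||^2 = 6; deficit = 16/5

Write each e_j = u_j / sqrt(<u_j, u_j>) where u_j is the displayed integer vector. Then <v, e_j> = <v, u_j> / sqrt(<u_j, u_j>), so |<v, e_j>|^2 = <v, u_j>^2 / <u_j, u_j>.
Coefficients: <v, e_1> = -2/sqrt(4), <v, e_2> = 3/sqrt(5).
Square and sum: Σ |<v, e_j>|^2 = 14/5.
Compute ||v||^2 = v·v = 6.
Deficit = 6 − 14/5 = 16/5 ≥ 0, confirming Bessel's inequality. (The deficit equals ||v − Σ <v,e_j> e_j||^2, the squared distance from v to span{e_j}.)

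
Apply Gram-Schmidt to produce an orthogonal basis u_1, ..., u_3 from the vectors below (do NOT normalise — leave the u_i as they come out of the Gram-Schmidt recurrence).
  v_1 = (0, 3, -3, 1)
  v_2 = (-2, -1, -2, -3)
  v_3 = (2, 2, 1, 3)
Orthogonal basis:
  u_1 = (0, 3, -3, 1)
  u_2 = (-2, -1, -2, -3)
  u_3 = (1/9, 37/342, 10/171, -17/114)

Apply the Gram-Schmidt recurrence
  u_1 = v_1
  u_i = v_i − Σ_{j<i} ((v_i · u_j) / (u_j · u_j)) · u_j.

Step by step this gives:
  u_1 = (0, 3, -3, 1)
  u_2 = (-2, -1, -2, -3)
  u_3 = (1/9, 37/342, 10/171, -17/114)

Orthogonality check:
  u_2 · u_1 = 0 (should be 0)
  u_3 · u_1 = 0 (should be 0)
  u_3 · u_2 = 0 (should be 0)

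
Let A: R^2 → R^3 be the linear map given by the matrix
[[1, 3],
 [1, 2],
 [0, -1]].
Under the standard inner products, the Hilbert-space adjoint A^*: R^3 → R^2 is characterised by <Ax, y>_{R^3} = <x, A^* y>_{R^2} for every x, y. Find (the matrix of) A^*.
A^* = A^T =
[[1, 1, 0],
 [3, 2, -1]]

For real matrices with standard dot products, the defining identity <Ax, y> = <x, A^* y> gives (Ax)^T y = x^T (A^*) y, i.e. x^T A^T y = x^T (A^*) y. Since this holds for all x, y, we must have A^* = A^T. Therefore
A^* =
[[1, 1, 0],
 [3, 2, -1]].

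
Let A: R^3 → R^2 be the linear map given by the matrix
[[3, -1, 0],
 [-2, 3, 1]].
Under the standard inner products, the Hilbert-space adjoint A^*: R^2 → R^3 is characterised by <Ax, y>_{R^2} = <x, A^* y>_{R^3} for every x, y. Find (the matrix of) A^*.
A^* = A^T =
[[3, -2],
 [-1, 3],
 [0, 1]]

For real matrices with standard dot products, the defining identity <Ax, y> = <x, A^* y> gives (Ax)^T y = x^T (A^*) y, i.e. x^T A^T y = x^T (A^*) y. Since this holds for all x, y, we must have A^* = A^T. Therefore
A^* =
[[3, -2],
 [-1, 3],
 [0, 1]].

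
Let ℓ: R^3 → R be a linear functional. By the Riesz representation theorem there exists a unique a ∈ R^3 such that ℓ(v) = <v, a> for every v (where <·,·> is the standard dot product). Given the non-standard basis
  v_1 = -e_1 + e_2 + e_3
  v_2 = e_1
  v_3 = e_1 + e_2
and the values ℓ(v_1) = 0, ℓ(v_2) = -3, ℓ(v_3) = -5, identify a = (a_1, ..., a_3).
a = (-3, -2, -1)

Write a = (a_1, ..., a_3) in the standard basis. For each basis vector v_i, ℓ(v_i) = <v_i, a> is a linear equation in the a_j's. Collect the n equations into a matrix system V a = ℓ, where row i of V is v_i (expressed in the standard basis). Since V is invertible (lower-triangular with 1s on the diagonal, up to permutation), solve by back-substitution:
  V =
[[-1, 1, 1],
 [1, 0, 0],
 [1, 1, 0]]
  V a = (0, -3, -5)
Solving gives a = (-3, -2, -1).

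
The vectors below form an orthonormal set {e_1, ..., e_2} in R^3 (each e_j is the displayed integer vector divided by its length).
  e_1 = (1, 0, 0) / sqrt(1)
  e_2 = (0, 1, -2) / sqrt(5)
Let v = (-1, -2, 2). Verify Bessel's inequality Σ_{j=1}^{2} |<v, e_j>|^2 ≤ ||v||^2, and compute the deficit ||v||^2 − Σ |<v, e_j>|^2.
Σ |<v, e_j>|^2 = 41/5; ||v||^2 = 9; deficit = 4/5

Write each e_j = u_j / sqrt(<u_j, u_j>) where u_j is the displayed integer vector. Then <v, e_j> = <v, u_j> / sqrt(<u_j, u_j>), so |<v, e_j>|^2 = <v, u_j>^2 / <u_j, u_j>.
Coefficients: <v, e_1> = -1/sqrt(1), <v, e_2> = -6/sqrt(5).
Square and sum: Σ |<v, e_j>|^2 = 41/5.
Compute ||v||^2 = v·v = 9.
Deficit = 9 − 41/5 = 4/5 ≥ 0, confirming Bessel's inequality. (The deficit equals ||v − Σ <v,e_j> e_j||^2, the squared distance from v to span{e_j}.)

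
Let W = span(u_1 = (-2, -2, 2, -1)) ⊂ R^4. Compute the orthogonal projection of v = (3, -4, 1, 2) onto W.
proj_W(v) = (-4/13, -4/13, 4/13, -2/13)

Set up U = [u_1 | ... | u_1] ∈ R^(4×1). The projector onto W = col(U) is P = U (U^T U)^(-1) U^T.
Compute U^T U =
  [13],
and U^T v = (2).
Solve U^T U · c = U^T v for the coefficients: c = (2/13). The projection is proj_W(v) = U c.
Check: (v - proj_W(v)) · u_1 = 0  (should be 0).
Result: proj_W(v) = (-4/13, -4/13, 4/13, -2/13).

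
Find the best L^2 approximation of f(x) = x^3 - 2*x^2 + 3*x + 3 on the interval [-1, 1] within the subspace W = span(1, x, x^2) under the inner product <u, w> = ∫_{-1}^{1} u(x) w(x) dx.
g(x) = -2*x^2 + 18*x/5 + 3

The best approximation g ∈ W is the orthogonal projection of f onto W. Writing g = a_0 + a_1 x + a_2 x^2, the coefficients solve the normal equations G · a = b where
  G_{ij} = <φ_i, φ_j> and b_i = <f, φ_i>, with φ_0 = 1, φ_1 = x, φ_2 = x^2.
G =
  [2, 0, 2/3]
  [0, 2/3, 0]
  [2/3, 0, 2/5],
b = (14/3, 12/5, 6/5).
Solving gives a_0 = 3, a_1 = 18/5, a_2 = -2, so
  g(x) = -2*x^2 + 18*x/5 + 3.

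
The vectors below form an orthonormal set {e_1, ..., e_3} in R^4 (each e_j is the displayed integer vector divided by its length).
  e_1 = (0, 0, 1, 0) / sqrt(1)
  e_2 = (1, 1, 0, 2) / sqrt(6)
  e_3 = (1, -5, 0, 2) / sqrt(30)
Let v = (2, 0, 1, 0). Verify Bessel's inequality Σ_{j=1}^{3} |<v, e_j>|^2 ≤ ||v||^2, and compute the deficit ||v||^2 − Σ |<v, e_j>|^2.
Σ |<v, e_j>|^2 = 9/5; ||v||^2 = 5; deficit = 16/5

Write each e_j = u_j / sqrt(<u_j, u_j>) where u_j is the displayed integer vector. Then <v, e_j> = <v, u_j> / sqrt(<u_j, u_j>), so |<v, e_j>|^2 = <v, u_j>^2 / <u_j, u_j>.
Coefficients: <v, e_1> = 1/sqrt(1), <v, e_2> = 2/sqrt(6), <v, e_3> = 2/sqrt(30).
Square and sum: Σ |<v, e_j>|^2 = 9/5.
Compute ||v||^2 = v·v = 5.
Deficit = 5 − 9/5 = 16/5 ≥ 0, confirming Bessel's inequality. (The deficit equals ||v − Σ <v,e_j> e_j||^2, the squared distance from v to span{e_j}.)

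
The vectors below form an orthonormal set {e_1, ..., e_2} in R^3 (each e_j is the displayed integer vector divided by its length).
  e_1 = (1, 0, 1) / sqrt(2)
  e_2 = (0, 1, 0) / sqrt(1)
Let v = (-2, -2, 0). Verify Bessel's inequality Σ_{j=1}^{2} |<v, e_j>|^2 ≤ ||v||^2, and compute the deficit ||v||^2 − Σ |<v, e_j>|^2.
Σ |<v, e_j>|^2 = 6; ||v||^2 = 8; deficit = 2

Write each e_j = u_j / sqrt(<u_j, u_j>) where u_j is the displayed integer vector. Then <v, e_j> = <v, u_j> / sqrt(<u_j, u_j>), so |<v, e_j>|^2 = <v, u_j>^2 / <u_j, u_j>.
Coefficients: <v, e_1> = -2/sqrt(2), <v, e_2> = -2/sqrt(1).
Square and sum: Σ |<v, e_j>|^2 = 6.
Compute ||v||^2 = v·v = 8.
Deficit = 8 − 6 = 2 ≥ 0, confirming Bessel's inequality. (The deficit equals ||v − Σ <v,e_j> e_j||^2, the squared distance from v to span{e_j}.)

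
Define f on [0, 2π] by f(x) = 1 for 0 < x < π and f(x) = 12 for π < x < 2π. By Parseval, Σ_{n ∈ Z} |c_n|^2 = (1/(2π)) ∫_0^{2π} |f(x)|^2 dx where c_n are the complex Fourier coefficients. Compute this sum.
Σ |c_n|^2 = 145/2

Parseval equates the L^2 energy of f (normalised by 1/(2π)) with the ℓ^2 sum of its Fourier coefficients: (1/(2π)) ∫_0^{2π} |f|^2 = Σ |c_n|^2.
Compute the left side: (1/(2π)) [∫_0^π 1^2 dx + ∫_π^{2π} 12^2 dx] = (1/(2π)) · (1π + 144π) = (1 + 144)/2 = 145/2.
So Σ_{n ∈ Z} |c_n|^2 = 145/2.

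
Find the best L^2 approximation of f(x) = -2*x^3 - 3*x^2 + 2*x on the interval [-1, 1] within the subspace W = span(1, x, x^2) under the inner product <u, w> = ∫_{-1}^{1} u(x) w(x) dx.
g(x) = -3*x^2 + 4*x/5

The best approximation g ∈ W is the orthogonal projection of f onto W. Writing g = a_0 + a_1 x + a_2 x^2, the coefficients solve the normal equations G · a = b where
  G_{ij} = <φ_i, φ_j> and b_i = <f, φ_i>, with φ_0 = 1, φ_1 = x, φ_2 = x^2.
G =
  [2, 0, 2/3]
  [0, 2/3, 0]
  [2/3, 0, 2/5],
b = (-2, 8/15, -6/5).
Solving gives a_0 = 0, a_1 = 4/5, a_2 = -3, so
  g(x) = -3*x^2 + 4*x/5.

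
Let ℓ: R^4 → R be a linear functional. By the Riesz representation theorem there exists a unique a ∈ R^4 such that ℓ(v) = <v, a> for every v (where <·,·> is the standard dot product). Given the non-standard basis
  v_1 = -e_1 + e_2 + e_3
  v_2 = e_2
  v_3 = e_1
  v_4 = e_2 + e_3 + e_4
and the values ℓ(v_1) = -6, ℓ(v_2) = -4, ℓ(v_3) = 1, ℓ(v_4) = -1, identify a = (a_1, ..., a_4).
a = (1, -4, -1, 4)

Write a = (a_1, ..., a_4) in the standard basis. For each basis vector v_i, ℓ(v_i) = <v_i, a> is a linear equation in the a_j's. Collect the n equations into a matrix system V a = ℓ, where row i of V is v_i (expressed in the standard basis). Since V is invertible (lower-triangular with 1s on the diagonal, up to permutation), solve by back-substitution:
  V =
[[-1, 1, 1, 0],
 [0, 1, 0, 0],
 [1, 0, 0, 0],
 [0, 1, 1, 1]]
  V a = (-6, -4, 1, -1)
Solving gives a = (1, -4, -1, 4).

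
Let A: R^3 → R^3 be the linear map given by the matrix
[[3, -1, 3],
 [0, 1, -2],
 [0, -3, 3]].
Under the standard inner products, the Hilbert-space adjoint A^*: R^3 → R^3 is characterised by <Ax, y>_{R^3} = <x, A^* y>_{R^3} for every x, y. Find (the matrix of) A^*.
A^* = A^T =
[[3, 0, 0],
 [-1, 1, -3],
 [3, -2, 3]]

For real matrices with standard dot products, the defining identity <Ax, y> = <x, A^* y> gives (Ax)^T y = x^T (A^*) y, i.e. x^T A^T y = x^T (A^*) y. Since this holds for all x, y, we must have A^* = A^T. Therefore
A^* =
[[3, 0, 0],
 [-1, 1, -3],
 [3, -2, 3]].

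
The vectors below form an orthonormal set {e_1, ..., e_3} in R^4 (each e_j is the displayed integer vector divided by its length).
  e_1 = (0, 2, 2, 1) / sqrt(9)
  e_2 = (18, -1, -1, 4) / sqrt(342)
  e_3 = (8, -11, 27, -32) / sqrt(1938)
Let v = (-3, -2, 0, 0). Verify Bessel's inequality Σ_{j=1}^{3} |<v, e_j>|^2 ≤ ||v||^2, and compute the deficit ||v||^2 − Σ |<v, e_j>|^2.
Σ |<v, e_j>|^2 = 494/51; ||v||^2 = 13; deficit = 169/51

Write each e_j = u_j / sqrt(<u_j, u_j>) where u_j is the displayed integer vector. Then <v, e_j> = <v, u_j> / sqrt(<u_j, u_j>), so |<v, e_j>|^2 = <v, u_j>^2 / <u_j, u_j>.
Coefficients: <v, e_1> = -4/sqrt(9), <v, e_2> = -52/sqrt(342), <v, e_3> = -2/sqrt(1938).
Square and sum: Σ |<v, e_j>|^2 = 494/51.
Compute ||v||^2 = v·v = 13.
Deficit = 13 − 494/51 = 169/51 ≥ 0, confirming Bessel's inequality. (The deficit equals ||v − Σ <v,e_j> e_j||^2, the squared distance from v to span{e_j}.)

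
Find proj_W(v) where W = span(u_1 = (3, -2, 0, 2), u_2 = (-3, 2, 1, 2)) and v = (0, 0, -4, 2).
proj_W(v) = (12/25, -8/25, 4/25, 24/25)

Set up U = [u_1 | ... | u_2] ∈ R^(4×2). The projector onto W = col(U) is P = U (U^T U)^(-1) U^T.
Compute U^T U =
  [17, -9]
  [-9, 18],
and U^T v = (4, 0).
Solve U^T U · c = U^T v for the coefficients: c = (8/25, 4/25). The projection is proj_W(v) = U c.
Check: (v - proj_W(v)) · u_1 = 0  (should be 0).
Check: (v - proj_W(v)) · u_2 = 0  (should be 0).
Result: proj_W(v) = (12/25, -8/25, 4/25, 24/25).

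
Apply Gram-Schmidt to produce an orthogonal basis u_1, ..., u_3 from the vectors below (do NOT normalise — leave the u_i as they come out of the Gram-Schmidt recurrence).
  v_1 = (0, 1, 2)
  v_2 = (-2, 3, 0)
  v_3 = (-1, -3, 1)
Orthogonal basis:
  u_1 = (0, 1, 2)
  u_2 = (-2, 12/5, -6/5)
  u_3 = (-15/7, -10/7, 5/7)

Apply the Gram-Schmidt recurrence
  u_1 = v_1
  u_i = v_i − Σ_{j<i} ((v_i · u_j) / (u_j · u_j)) · u_j.

Step by step this gives:
  u_1 = (0, 1, 2)
  u_2 = (-2, 12/5, -6/5)
  u_3 = (-15/7, -10/7, 5/7)

Orthogonality check:
  u_2 · u_1 = 0 (should be 0)
  u_3 · u_1 = 0 (should be 0)
  u_3 · u_2 = 0 (should be 0)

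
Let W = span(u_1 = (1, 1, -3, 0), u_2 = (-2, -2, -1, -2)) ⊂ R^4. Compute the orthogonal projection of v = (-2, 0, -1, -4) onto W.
proj_W(v) = (-131/71, -131/71, -111/71, -144/71)

Set up U = [u_1 | ... | u_2] ∈ R^(4×2). The projector onto W = col(U) is P = U (U^T U)^(-1) U^T.
Compute U^T U =
  [11, -1]
  [-1, 13],
and U^T v = (1, 13).
Solve U^T U · c = U^T v for the coefficients: c = (13/71, 72/71). The projection is proj_W(v) = U c.
Check: (v - proj_W(v)) · u_1 = 0  (should be 0).
Check: (v - proj_W(v)) · u_2 = 0  (should be 0).
Result: proj_W(v) = (-131/71, -131/71, -111/71, -144/71).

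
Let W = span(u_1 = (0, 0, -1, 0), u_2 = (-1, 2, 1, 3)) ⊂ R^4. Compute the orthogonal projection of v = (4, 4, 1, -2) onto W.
proj_W(v) = (1/7, -2/7, 1, -3/7)

Set up U = [u_1 | ... | u_2] ∈ R^(4×2). The projector onto W = col(U) is P = U (U^T U)^(-1) U^T.
Compute U^T U =
  [1, -1]
  [-1, 15],
and U^T v = (-1, -1).
Solve U^T U · c = U^T v for the coefficients: c = (-8/7, -1/7). The projection is proj_W(v) = U c.
Check: (v - proj_W(v)) · u_1 = 0  (should be 0).
Check: (v - proj_W(v)) · u_2 = 0  (should be 0).
Result: proj_W(v) = (1/7, -2/7, 1, -3/7).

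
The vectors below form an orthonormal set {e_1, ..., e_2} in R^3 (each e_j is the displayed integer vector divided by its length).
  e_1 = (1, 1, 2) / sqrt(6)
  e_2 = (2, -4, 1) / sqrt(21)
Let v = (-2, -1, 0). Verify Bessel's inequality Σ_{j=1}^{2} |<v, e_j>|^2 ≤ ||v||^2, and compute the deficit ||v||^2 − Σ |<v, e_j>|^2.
Σ |<v, e_j>|^2 = 3/2; ||v||^2 = 5; deficit = 7/2

Write each e_j = u_j / sqrt(<u_j, u_j>) where u_j is the displayed integer vector. Then <v, e_j> = <v, u_j> / sqrt(<u_j, u_j>), so |<v, e_j>|^2 = <v, u_j>^2 / <u_j, u_j>.
Coefficients: <v, e_1> = -3/sqrt(6), <v, e_2> = 0/sqrt(21).
Square and sum: Σ |<v, e_j>|^2 = 3/2.
Compute ||v||^2 = v·v = 5.
Deficit = 5 − 3/2 = 7/2 ≥ 0, confirming Bessel's inequality. (The deficit equals ||v − Σ <v,e_j> e_j||^2, the squared distance from v to span{e_j}.)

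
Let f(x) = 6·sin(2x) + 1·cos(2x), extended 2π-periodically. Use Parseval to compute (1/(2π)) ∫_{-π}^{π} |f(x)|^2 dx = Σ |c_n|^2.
Σ |c_n|^2 = 37/2

Expand |f|^2 and use orthogonality of {sin(nx), cos(mx)} on [-π, π]:
  ∫_{-π}^{π} sin(nx)^2 dx = π, ∫ cos(mx)^2 dx = π, and cross terms integrate to 0.
So ∫_{-π}^{π} f(x)^2 dx = 6^2 · π + 1^2 · π = (36 + 1)π.
Divide by 2π: (36 + 1)/2 = 37/2.
By Parseval, this equals Σ |c_n|^2.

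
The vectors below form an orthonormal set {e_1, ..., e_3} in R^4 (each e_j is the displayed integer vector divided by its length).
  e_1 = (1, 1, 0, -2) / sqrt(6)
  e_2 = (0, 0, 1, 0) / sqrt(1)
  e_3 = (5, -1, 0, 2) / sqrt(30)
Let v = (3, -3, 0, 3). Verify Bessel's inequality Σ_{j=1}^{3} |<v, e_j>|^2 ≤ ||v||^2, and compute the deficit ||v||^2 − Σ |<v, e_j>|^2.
Σ |<v, e_j>|^2 = 126/5; ||v||^2 = 27; deficit = 9/5

Write each e_j = u_j / sqrt(<u_j, u_j>) where u_j is the displayed integer vector. Then <v, e_j> = <v, u_j> / sqrt(<u_j, u_j>), so |<v, e_j>|^2 = <v, u_j>^2 / <u_j, u_j>.
Coefficients: <v, e_1> = -6/sqrt(6), <v, e_2> = 0/sqrt(1), <v, e_3> = 24/sqrt(30).
Square and sum: Σ |<v, e_j>|^2 = 126/5.
Compute ||v||^2 = v·v = 27.
Deficit = 27 − 126/5 = 9/5 ≥ 0, confirming Bessel's inequality. (The deficit equals ||v − Σ <v,e_j> e_j||^2, the squared distance from v to span{e_j}.)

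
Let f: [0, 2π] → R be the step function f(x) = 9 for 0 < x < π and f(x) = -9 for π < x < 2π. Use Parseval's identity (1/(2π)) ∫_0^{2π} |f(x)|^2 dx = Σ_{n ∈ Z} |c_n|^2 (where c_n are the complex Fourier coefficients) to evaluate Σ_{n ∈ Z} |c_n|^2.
Σ |c_n|^2 = 81

Parseval equates the L^2 energy of f (normalised by 1/(2π)) with the ℓ^2 sum of its Fourier coefficients: (1/(2π)) ∫_0^{2π} |f|^2 = Σ |c_n|^2.
Compute the left side: (1/(2π)) [∫_0^π 9^2 dx + ∫_π^{2π} (-9)^2 dx] = (1/(2π)) · (81π + 81π) = (81 + 81)/2 = 81.
So Σ_{n ∈ Z} |c_n|^2 = 81.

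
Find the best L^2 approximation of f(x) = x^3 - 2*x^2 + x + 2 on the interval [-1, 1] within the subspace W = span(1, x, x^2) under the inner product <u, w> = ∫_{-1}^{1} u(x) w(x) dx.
g(x) = -2*x^2 + 8*x/5 + 2

The best approximation g ∈ W is the orthogonal projection of f onto W. Writing g = a_0 + a_1 x + a_2 x^2, the coefficients solve the normal equations G · a = b where
  G_{ij} = <φ_i, φ_j> and b_i = <f, φ_i>, with φ_0 = 1, φ_1 = x, φ_2 = x^2.
G =
  [2, 0, 2/3]
  [0, 2/3, 0]
  [2/3, 0, 2/5],
b = (8/3, 16/15, 8/15).
Solving gives a_0 = 2, a_1 = 8/5, a_2 = -2, so
  g(x) = -2*x^2 + 8*x/5 + 2.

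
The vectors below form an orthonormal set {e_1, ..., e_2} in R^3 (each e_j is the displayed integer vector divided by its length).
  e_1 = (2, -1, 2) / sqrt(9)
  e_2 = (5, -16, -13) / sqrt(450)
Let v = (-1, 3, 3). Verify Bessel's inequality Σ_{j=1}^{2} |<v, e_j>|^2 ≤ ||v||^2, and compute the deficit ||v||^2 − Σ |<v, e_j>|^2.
Σ |<v, e_j>|^2 = 473/25; ||v||^2 = 19; deficit = 2/25

Write each e_j = u_j / sqrt(<u_j, u_j>) where u_j is the displayed integer vector. Then <v, e_j> = <v, u_j> / sqrt(<u_j, u_j>), so |<v, e_j>|^2 = <v, u_j>^2 / <u_j, u_j>.
Coefficients: <v, e_1> = 1/sqrt(9), <v, e_2> = -92/sqrt(450).
Square and sum: Σ |<v, e_j>|^2 = 473/25.
Compute ||v||^2 = v·v = 19.
Deficit = 19 − 473/25 = 2/25 ≥ 0, confirming Bessel's inequality. (The deficit equals ||v − Σ <v,e_j> e_j||^2, the squared distance from v to span{e_j}.)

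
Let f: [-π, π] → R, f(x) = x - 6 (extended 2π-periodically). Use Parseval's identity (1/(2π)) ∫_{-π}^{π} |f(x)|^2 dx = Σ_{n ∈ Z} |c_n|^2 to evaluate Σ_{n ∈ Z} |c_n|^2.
Σ |c_n|^2 = π^2/3 + 36

Expand and integrate term by term over [-π, π]:
  ∫ (x)^2 dx = 1·(2π^3/3); ∫ 2·1·(-6)·x dx = 0 (odd integrand); ∫ (-6)^2 dx = 36·2π.
So (1/(2π)) ∫_{-π}^{π} (x - 6)^2 dx = 1π^2/3 + 36 = π^2/3 + 36.
Parseval ⇒ Σ |c_n|^2 = π^2/3 + 36.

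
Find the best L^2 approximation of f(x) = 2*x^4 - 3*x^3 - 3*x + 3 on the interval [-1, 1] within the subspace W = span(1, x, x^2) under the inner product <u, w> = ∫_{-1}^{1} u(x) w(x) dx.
g(x) = 12*x^2/7 - 24*x/5 + 99/35

The best approximation g ∈ W is the orthogonal projection of f onto W. Writing g = a_0 + a_1 x + a_2 x^2, the coefficients solve the normal equations G · a = b where
  G_{ij} = <φ_i, φ_j> and b_i = <f, φ_i>, with φ_0 = 1, φ_1 = x, φ_2 = x^2.
G =
  [2, 0, 2/3]
  [0, 2/3, 0]
  [2/3, 0, 2/5],
b = (34/5, -16/5, 18/7).
Solving gives a_0 = 99/35, a_1 = -24/5, a_2 = 12/7, so
  g(x) = 12*x^2/7 - 24*x/5 + 99/35.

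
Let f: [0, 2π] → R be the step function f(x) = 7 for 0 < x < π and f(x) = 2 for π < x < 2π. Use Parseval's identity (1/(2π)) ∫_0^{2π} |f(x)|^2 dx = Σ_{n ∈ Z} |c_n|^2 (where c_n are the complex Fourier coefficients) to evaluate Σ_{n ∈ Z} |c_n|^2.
Σ |c_n|^2 = 53/2

Parseval equates the L^2 energy of f (normalised by 1/(2π)) with the ℓ^2 sum of its Fourier coefficients: (1/(2π)) ∫_0^{2π} |f|^2 = Σ |c_n|^2.
Compute the left side: (1/(2π)) [∫_0^π 7^2 dx + ∫_π^{2π} 2^2 dx] = (1/(2π)) · (49π + 4π) = (49 + 4)/2 = 53/2.
So Σ_{n ∈ Z} |c_n|^2 = 53/2.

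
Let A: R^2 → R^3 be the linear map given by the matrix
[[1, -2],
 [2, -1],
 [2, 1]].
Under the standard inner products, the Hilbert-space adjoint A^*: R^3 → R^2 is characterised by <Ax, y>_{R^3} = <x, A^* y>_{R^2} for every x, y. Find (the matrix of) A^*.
A^* = A^T =
[[1, 2, 2],
 [-2, -1, 1]]

For real matrices with standard dot products, the defining identity <Ax, y> = <x, A^* y> gives (Ax)^T y = x^T (A^*) y, i.e. x^T A^T y = x^T (A^*) y. Since this holds for all x, y, we must have A^* = A^T. Therefore
A^* =
[[1, 2, 2],
 [-2, -1, 1]].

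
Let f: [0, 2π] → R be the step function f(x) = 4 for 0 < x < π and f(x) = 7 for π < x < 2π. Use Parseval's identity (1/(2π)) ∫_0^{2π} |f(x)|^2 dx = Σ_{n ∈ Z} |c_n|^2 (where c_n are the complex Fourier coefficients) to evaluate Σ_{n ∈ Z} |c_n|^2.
Σ |c_n|^2 = 65/2

Parseval equates the L^2 energy of f (normalised by 1/(2π)) with the ℓ^2 sum of its Fourier coefficients: (1/(2π)) ∫_0^{2π} |f|^2 = Σ |c_n|^2.
Compute the left side: (1/(2π)) [∫_0^π 4^2 dx + ∫_π^{2π} 7^2 dx] = (1/(2π)) · (16π + 49π) = (16 + 49)/2 = 65/2.
So Σ_{n ∈ Z} |c_n|^2 = 65/2.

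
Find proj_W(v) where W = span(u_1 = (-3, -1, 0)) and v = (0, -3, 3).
proj_W(v) = (-9/10, -3/10, 0)

Set up U = [u_1 | ... | u_1] ∈ R^(3×1). The projector onto W = col(U) is P = U (U^T U)^(-1) U^T.
Compute U^T U =
  [10],
and U^T v = (3).
Solve U^T U · c = U^T v for the coefficients: c = (3/10). The projection is proj_W(v) = U c.
Check: (v - proj_W(v)) · u_1 = 0  (should be 0).
Result: proj_W(v) = (-9/10, -3/10, 0).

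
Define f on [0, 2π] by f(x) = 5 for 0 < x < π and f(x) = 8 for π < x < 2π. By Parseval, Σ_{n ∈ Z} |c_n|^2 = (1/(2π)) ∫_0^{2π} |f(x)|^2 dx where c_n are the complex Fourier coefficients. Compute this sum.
Σ |c_n|^2 = 89/2

Parseval equates the L^2 energy of f (normalised by 1/(2π)) with the ℓ^2 sum of its Fourier coefficients: (1/(2π)) ∫_0^{2π} |f|^2 = Σ |c_n|^2.
Compute the left side: (1/(2π)) [∫_0^π 5^2 dx + ∫_π^{2π} 8^2 dx] = (1/(2π)) · (25π + 64π) = (25 + 64)/2 = 89/2.
So Σ_{n ∈ Z} |c_n|^2 = 89/2.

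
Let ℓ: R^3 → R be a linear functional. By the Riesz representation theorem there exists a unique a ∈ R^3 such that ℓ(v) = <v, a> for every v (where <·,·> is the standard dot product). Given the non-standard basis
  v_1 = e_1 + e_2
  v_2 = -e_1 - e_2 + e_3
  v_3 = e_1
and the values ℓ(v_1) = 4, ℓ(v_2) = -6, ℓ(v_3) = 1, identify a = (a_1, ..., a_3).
a = (1, 3, -2)

Write a = (a_1, ..., a_3) in the standard basis. For each basis vector v_i, ℓ(v_i) = <v_i, a> is a linear equation in the a_j's. Collect the n equations into a matrix system V a = ℓ, where row i of V is v_i (expressed in the standard basis). Since V is invertible (lower-triangular with 1s on the diagonal, up to permutation), solve by back-substitution:
  V =
[[1, 1, 0],
 [-1, -1, 1],
 [1, 0, 0]]
  V a = (4, -6, 1)
Solving gives a = (1, 3, -2).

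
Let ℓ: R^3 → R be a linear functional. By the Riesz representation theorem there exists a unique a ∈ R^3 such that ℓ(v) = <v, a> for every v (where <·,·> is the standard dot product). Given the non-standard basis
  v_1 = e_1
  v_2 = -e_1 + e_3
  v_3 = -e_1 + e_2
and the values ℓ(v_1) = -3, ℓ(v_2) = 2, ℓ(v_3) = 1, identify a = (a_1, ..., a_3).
a = (-3, -2, -1)

Write a = (a_1, ..., a_3) in the standard basis. For each basis vector v_i, ℓ(v_i) = <v_i, a> is a linear equation in the a_j's. Collect the n equations into a matrix system V a = ℓ, where row i of V is v_i (expressed in the standard basis). Since V is invertible (lower-triangular with 1s on the diagonal, up to permutation), solve by back-substitution:
  V =
[[1, 0, 0],
 [-1, 0, 1],
 [-1, 1, 0]]
  V a = (-3, 2, 1)
Solving gives a = (-3, -2, -1).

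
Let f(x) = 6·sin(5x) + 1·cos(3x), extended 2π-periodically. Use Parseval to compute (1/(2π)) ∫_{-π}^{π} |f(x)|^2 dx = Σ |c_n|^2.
Σ |c_n|^2 = 37/2

Expand |f|^2 and use orthogonality of {sin(nx), cos(mx)} on [-π, π]:
  ∫_{-π}^{π} sin(nx)^2 dx = π, ∫ cos(mx)^2 dx = π, and cross terms integrate to 0.
So ∫_{-π}^{π} f(x)^2 dx = 6^2 · π + 1^2 · π = (36 + 1)π.
Divide by 2π: (36 + 1)/2 = 37/2.
By Parseval, this equals Σ |c_n|^2.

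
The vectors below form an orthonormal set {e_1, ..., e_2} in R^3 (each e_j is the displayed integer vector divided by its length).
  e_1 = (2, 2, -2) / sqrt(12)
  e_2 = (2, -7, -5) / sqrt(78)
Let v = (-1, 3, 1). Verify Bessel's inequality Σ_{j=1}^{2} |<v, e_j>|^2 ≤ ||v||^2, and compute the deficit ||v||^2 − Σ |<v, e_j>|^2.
Σ |<v, e_j>|^2 = 135/13; ||v||^2 = 11; deficit = 8/13

Write each e_j = u_j / sqrt(<u_j, u_j>) where u_j is the displayed integer vector. Then <v, e_j> = <v, u_j> / sqrt(<u_j, u_j>), so |<v, e_j>|^2 = <v, u_j>^2 / <u_j, u_j>.
Coefficients: <v, e_1> = 2/sqrt(12), <v, e_2> = -28/sqrt(78).
Square and sum: Σ |<v, e_j>|^2 = 135/13.
Compute ||v||^2 = v·v = 11.
Deficit = 11 − 135/13 = 8/13 ≥ 0, confirming Bessel's inequality. (The deficit equals ||v − Σ <v,e_j> e_j||^2, the squared distance from v to span{e_j}.)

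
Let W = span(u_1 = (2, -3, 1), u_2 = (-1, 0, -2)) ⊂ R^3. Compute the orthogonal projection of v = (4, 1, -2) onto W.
proj_W(v) = (1/3, -5/6, -1/6)

Set up U = [u_1 | ... | u_2] ∈ R^(3×2). The projector onto W = col(U) is P = U (U^T U)^(-1) U^T.
Compute U^T U =
  [14, -4]
  [-4, 5],
and U^T v = (3, 0).
Solve U^T U · c = U^T v for the coefficients: c = (5/18, 2/9). The projection is proj_W(v) = U c.
Check: (v - proj_W(v)) · u_1 = 0  (should be 0).
Check: (v - proj_W(v)) · u_2 = 0  (should be 0).
Result: proj_W(v) = (1/3, -5/6, -1/6).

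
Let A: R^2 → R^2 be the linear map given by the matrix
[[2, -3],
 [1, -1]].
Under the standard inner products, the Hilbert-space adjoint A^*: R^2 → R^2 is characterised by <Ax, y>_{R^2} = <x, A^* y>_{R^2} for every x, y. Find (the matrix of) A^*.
A^* = A^T =
[[2, 1],
 [-3, -1]]

For real matrices with standard dot products, the defining identity <Ax, y> = <x, A^* y> gives (Ax)^T y = x^T (A^*) y, i.e. x^T A^T y = x^T (A^*) y. Since this holds for all x, y, we must have A^* = A^T. Therefore
A^* =
[[2, 1],
 [-3, -1]].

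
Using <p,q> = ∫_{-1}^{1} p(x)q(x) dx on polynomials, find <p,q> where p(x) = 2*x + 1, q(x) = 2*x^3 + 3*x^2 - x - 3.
<p,q> = -56/15

Expand the product: p(x)·q(x) = 4*x^4 + 8*x^3 + x^2 - 7*x - 3.
∫_{-1}^{1} of each monomial x^k gives [2/(k+1) if k even, 0 if k odd]. Integrating term-by-term (or equivalently evaluating the antiderivative F(x) = 4*x^5/5 + 2*x^4 + x^3/3 - 7*x^2/2 - 3*x at the endpoints):
  F(1) − F(−1) = -101/30 − (11/30) = -56/15.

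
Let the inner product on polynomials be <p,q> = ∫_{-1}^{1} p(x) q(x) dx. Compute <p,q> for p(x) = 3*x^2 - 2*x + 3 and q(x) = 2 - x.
<p,q> = 52/3

Expand the product: p(x)·q(x) = -3*x^3 + 8*x^2 - 7*x + 6.
∫_{-1}^{1} of each monomial x^k gives [2/(k+1) if k even, 0 if k odd]. Integrating term-by-term (or equivalently evaluating the antiderivative F(x) = -3*x^4/4 + 8*x^3/3 - 7*x^2/2 + 6*x at the endpoints):
  F(1) − F(−1) = 53/12 − (-155/12) = 52/3.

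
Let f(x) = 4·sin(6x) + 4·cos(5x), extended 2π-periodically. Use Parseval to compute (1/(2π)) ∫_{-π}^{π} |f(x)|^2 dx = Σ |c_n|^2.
Σ |c_n|^2 = 16

Expand |f|^2 and use orthogonality of {sin(nx), cos(mx)} on [-π, π]:
  ∫_{-π}^{π} sin(nx)^2 dx = π, ∫ cos(mx)^2 dx = π, and cross terms integrate to 0.
So ∫_{-π}^{π} f(x)^2 dx = 4^2 · π + 4^2 · π = (16 + 16)π.
Divide by 2π: (16 + 16)/2 = 16.
By Parseval, this equals Σ |c_n|^2.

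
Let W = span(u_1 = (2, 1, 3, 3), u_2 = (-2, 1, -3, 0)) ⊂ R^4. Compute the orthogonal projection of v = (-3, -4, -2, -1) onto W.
proj_W(v) = (-126/89, -107/89, -189/89, -255/89)

Set up U = [u_1 | ... | u_2] ∈ R^(4×2). The projector onto W = col(U) is P = U (U^T U)^(-1) U^T.
Compute U^T U =
  [23, -12]
  [-12, 14],
and U^T v = (-19, 8).
Solve U^T U · c = U^T v for the coefficients: c = (-85/89, -22/89). The projection is proj_W(v) = U c.
Check: (v - proj_W(v)) · u_1 = 0  (should be 0).
Check: (v - proj_W(v)) · u_2 = 0  (should be 0).
Result: proj_W(v) = (-126/89, -107/89, -189/89, -255/89).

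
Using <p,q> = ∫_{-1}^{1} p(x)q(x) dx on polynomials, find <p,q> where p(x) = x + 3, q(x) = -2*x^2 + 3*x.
<p,q> = -2

Expand the product: p(x)·q(x) = -2*x^3 - 3*x^2 + 9*x.
∫_{-1}^{1} of each monomial x^k gives [2/(k+1) if k even, 0 if k odd]. Integrating term-by-term (or equivalently evaluating the antiderivative F(x) = -x^4/2 - x^3 + 9*x^2/2 at the endpoints):
  F(1) − F(−1) = 3 − (5) = -2.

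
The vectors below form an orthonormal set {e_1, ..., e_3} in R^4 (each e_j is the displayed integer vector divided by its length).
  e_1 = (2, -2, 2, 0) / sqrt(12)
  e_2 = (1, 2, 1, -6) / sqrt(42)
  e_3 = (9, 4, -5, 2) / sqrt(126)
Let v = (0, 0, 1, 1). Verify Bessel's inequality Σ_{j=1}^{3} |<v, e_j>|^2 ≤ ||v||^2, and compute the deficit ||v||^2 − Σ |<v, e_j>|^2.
Σ |<v, e_j>|^2 = 1; ||v||^2 = 2; deficit = 1

Write each e_j = u_j / sqrt(<u_j, u_j>) where u_j is the displayed integer vector. Then <v, e_j> = <v, u_j> / sqrt(<u_j, u_j>), so |<v, e_j>|^2 = <v, u_j>^2 / <u_j, u_j>.
Coefficients: <v, e_1> = 2/sqrt(12), <v, e_2> = -5/sqrt(42), <v, e_3> = -3/sqrt(126).
Square and sum: Σ |<v, e_j>|^2 = 1.
Compute ||v||^2 = v·v = 2.
Deficit = 2 − 1 = 1 ≥ 0, confirming Bessel's inequality. (The deficit equals ||v − Σ <v,e_j> e_j||^2, the squared distance from v to span{e_j}.)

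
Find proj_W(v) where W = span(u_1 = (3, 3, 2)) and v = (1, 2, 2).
proj_W(v) = (39/22, 39/22, 13/11)

Set up U = [u_1 | ... | u_1] ∈ R^(3×1). The projector onto W = col(U) is P = U (U^T U)^(-1) U^T.
Compute U^T U =
  [22],
and U^T v = (13).
Solve U^T U · c = U^T v for the coefficients: c = (13/22). The projection is proj_W(v) = U c.
Check: (v - proj_W(v)) · u_1 = 0  (should be 0).
Result: proj_W(v) = (39/22, 39/22, 13/11).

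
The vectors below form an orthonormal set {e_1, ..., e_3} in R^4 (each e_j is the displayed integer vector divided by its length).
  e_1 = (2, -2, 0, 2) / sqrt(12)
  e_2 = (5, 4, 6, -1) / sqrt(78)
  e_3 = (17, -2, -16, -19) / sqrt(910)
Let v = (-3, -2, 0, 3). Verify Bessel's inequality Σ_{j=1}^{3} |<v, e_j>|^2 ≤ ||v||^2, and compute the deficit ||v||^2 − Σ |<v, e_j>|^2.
Σ |<v, e_j>|^2 = 766/35; ||v||^2 = 22; deficit = 4/35

Write each e_j = u_j / sqrt(<u_j, u_j>) where u_j is the displayed integer vector. Then <v, e_j> = <v, u_j> / sqrt(<u_j, u_j>), so |<v, e_j>|^2 = <v, u_j>^2 / <u_j, u_j>.
Coefficients: <v, e_1> = 4/sqrt(12), <v, e_2> = -26/sqrt(78), <v, e_3> = -104/sqrt(910).
Square and sum: Σ |<v, e_j>|^2 = 766/35.
Compute ||v||^2 = v·v = 22.
Deficit = 22 − 766/35 = 4/35 ≥ 0, confirming Bessel's inequality. (The deficit equals ||v − Σ <v,e_j> e_j||^2, the squared distance from v to span{e_j}.)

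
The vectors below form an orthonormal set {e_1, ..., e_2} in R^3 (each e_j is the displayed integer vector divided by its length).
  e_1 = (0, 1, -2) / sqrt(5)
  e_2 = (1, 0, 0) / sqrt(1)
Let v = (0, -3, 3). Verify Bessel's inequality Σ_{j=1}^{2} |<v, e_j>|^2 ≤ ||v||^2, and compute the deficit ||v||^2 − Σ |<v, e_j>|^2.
Σ |<v, e_j>|^2 = 81/5; ||v||^2 = 18; deficit = 9/5

Write each e_j = u_j / sqrt(<u_j, u_j>) where u_j is the displayed integer vector. Then <v, e_j> = <v, u_j> / sqrt(<u_j, u_j>), so |<v, e_j>|^2 = <v, u_j>^2 / <u_j, u_j>.
Coefficients: <v, e_1> = -9/sqrt(5), <v, e_2> = 0/sqrt(1).
Square and sum: Σ |<v, e_j>|^2 = 81/5.
Compute ||v||^2 = v·v = 18.
Deficit = 18 − 81/5 = 9/5 ≥ 0, confirming Bessel's inequality. (The deficit equals ||v − Σ <v,e_j> e_j||^2, the squared distance from v to span{e_j}.)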